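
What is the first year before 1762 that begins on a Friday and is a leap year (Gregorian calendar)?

Jan 1 advances by 2 weekdays after a leap year and by 1 after a common year.
1762: Jan 1 is Friday.
1761: Thursday
1760: Tuesday (leap)
1759: Monday
1758: Sunday
1757: Saturday
1756: Thursday (leap)
1755: Wednesday
1754: Tuesday
1753: Monday
1752: Saturday (leap)
1751: Friday
1750: Thursday
1749: Wednesday
1748: Monday (leap)
1747: Sunday
1746: Saturday
1745: Friday
1744: Wednesday (leap)
1743: Tuesday
1742: Monday
1741: Sunday
1740: Friday (leap)
1740 begins on a Friday and is a leap year.

1740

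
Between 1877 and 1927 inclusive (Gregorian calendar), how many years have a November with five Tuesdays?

November has 30 days; it has five Tuesdays when Tuesday falls among the first (month-length − 28) days — i.e. when November 1 is one of Tuesday/Monday.
November 1 by year: 1877:Thu 1878:Fri 1879:Sat 1880:Mon✓ 1881:Tue✓ 1882:Wed 1883:Thu 1884:Sat 1885:Sun 1886:Mon✓ 1887:Tue✓ 1888:Thu 1889:Fri 1890:Sat 1891:Sun …(21 more)… 1913:Sat 1914:Sun 1915:Mon✓ 1916:Wed 1917:Thu 1918:Fri 1919:Sat 1920:Mon✓ 1921:Tue✓ 1922:Wed 1923:Thu 1924:Sat 1925:Sun 1926:Mon✓ 1927:Tue✓
Years with five Tuesdays: 1880, 1881, 1886, 1887, 1892, 1897, 1898, 1904, 1909, 1910, 1915, 1920, 1921, 1926, 1927 → 15.

15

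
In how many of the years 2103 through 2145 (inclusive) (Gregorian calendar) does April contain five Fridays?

12

April has 30 days; it has five Fridays when Friday falls among the first (month-length − 28) days — i.e. when April 1 is one of Friday/Thursday.
April 1 by year: 2103:Sun 2104:Tue 2105:Wed 2106:Thu✓ 2107:Fri✓ 2108:Sun 2109:Mon 2110:Tue 2111:Wed 2112:Fri✓ 2113:Sat 2114:Sun 2115:Mon 2116:Wed 2117:Thu✓ …(13 more)… 2131:Sun 2132:Tue 2133:Wed 2134:Thu✓ 2135:Fri✓ 2136:Sun 2137:Mon 2138:Tue 2139:Wed 2140:Fri✓ 2141:Sat 2142:Sun 2143:Mon 2144:Wed 2145:Thu✓
Years with five Fridays: 2106, 2107, 2112, 2117, 2118, 2123, 2128, 2129, 2134, 2135, 2140, 2145 → 12.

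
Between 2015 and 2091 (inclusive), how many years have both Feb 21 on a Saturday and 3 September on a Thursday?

8

Check each year's weekday for Feb 21 and 3 September:
  2015: Sat/Thu ✓  2016: Sun/Sat  2017: Tue/Sun  2018: Wed/Mon  2019: Thu/Tue  2020: Fri/Thu  2021: Sun/Fri  2022: Mon/Sat  2023: Tue/Sun  2024: Wed/Tue  2025: Fri/Wed  2026: Sat/Thu ✓  2027: Sun/Fri  2028: Mon/Sun  …(49 more)…  2078: Mon/Sat  2079: Tue/Sun  2080: Wed/Tue  2081: Fri/Wed  2082: Sat/Thu ✓  2083: Sun/Fri  2084: Mon/Sun  2085: Wed/Mon  2086: Thu/Tue  2087: Fri/Wed  2088: Sat/Fri  2089: Mon/Sat  2090: Tue/Sun  2091: Wed/Mon
Both conditions hold in: 2015, 2026, 2037, 2043, 2054, 2065, 2071, 2082 — 8.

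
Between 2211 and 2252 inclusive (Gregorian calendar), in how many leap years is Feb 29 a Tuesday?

2

Leap years in 2211–2252: 11 of them.
Feb 29 weekday advances by 5 (mod 7) from one leap year to the next four years later (or differs when a century non-leap intervenes).
Leap-day weekdays: 2212:Sat 2216:Thu 2220:Tue✓ 2224:Sun 2228:Fri 2232:Wed 2236:Mon 2240:Sat 2244:Thu 2248:Tue✓ 2252:Sun
Tuesday: 2220, 2248 → 2.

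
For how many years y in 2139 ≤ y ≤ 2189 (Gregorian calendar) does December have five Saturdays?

22

December has 31 days; it has five Saturdays when Saturday falls among the first (month-length − 28) days — i.e. when December 1 is one of Saturday/Friday/Thursday.
December 1 by year: 2139:Tue 2140:Thu✓ 2141:Fri✓ 2142:Sat✓ 2143:Sun 2144:Tue 2145:Wed 2146:Thu✓ 2147:Fri✓ 2148:Sun 2149:Mon 2150:Tue 2151:Wed 2152:Fri✓ 2153:Sat✓ …(21 more)… 2175:Fri✓ 2176:Sun 2177:Mon 2178:Tue 2179:Wed 2180:Fri✓ 2181:Sat✓ 2182:Sun 2183:Mon 2184:Wed 2185:Thu✓ 2186:Fri✓ 2187:Sat✓ 2188:Mon 2189:Tue
Years with five Saturdays: 2140, 2141, 2142, 2146, 2147, 2152, 2153, 2157, 2158, 2159, 2163, 2164, 2168, 2169, 2170, 2174, 2175, 2180, 2181, 2185, 2186, 2187 → 22.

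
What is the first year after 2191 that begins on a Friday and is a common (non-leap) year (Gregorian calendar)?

Jan 1 advances by 2 weekdays after a leap year and by 1 after a common year.
2191: Jan 1 is Saturday.
2192: Sunday (leap)
2193: Tuesday
2194: Wednesday
2195: Thursday
2196: Friday (leap)
2197: Sunday
2198: Monday
2199: Tuesday
2200: Wednesday
2201: Thursday
2202: Friday
2202 begins on a Friday and is a common year.

2202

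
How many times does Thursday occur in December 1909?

5

December 1909 has 31 days and begins on Wednesday.
The first Thursday is December 2.
Thursdays fall on 2, 9, 16, 23, 30 — that's 5.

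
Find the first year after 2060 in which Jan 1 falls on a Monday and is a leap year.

2080

Jan 1 advances by 2 weekdays after a leap year and by 1 after a common year.
2060: Jan 1 is Thursday (leap).
2061: Saturday
2062: Sunday
2063: Monday
2064: Tuesday (leap)
2065: Thursday
2066: Friday
2067: Saturday
2068: Sunday (leap)
2069: Tuesday
2070: Wednesday
2071: Thursday
2072: Friday (leap)
2073: Sunday
2074: Monday
2075: Tuesday
2076: Wednesday (leap)
2077: Friday
2078: Saturday
2079: Sunday
2080: Monday (leap)
2080 begins on a Monday and is a leap year.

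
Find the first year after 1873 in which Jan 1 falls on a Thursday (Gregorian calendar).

1874

Jan 1 advances by 2 weekdays after a leap year and by 1 after a common year.
1873: Jan 1 is Wednesday.
1874: Thursday
1874 begins on a Thursday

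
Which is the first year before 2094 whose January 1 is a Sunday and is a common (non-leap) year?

Jan 1 advances by 2 weekdays after a leap year and by 1 after a common year.
2094: Jan 1 is Friday.
2093: Thursday
2092: Tuesday (leap)
2091: Monday
2090: Sunday
2090 begins on a Sunday and is a common year.

2090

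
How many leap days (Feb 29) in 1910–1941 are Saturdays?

1

Leap years in 1910–1941: 8 of them.
Feb 29 weekday advances by 5 (mod 7) from one leap year to the next four years later (or differs when a century non-leap intervenes).
Leap-day weekdays: 1912:Thu 1916:Tue 1920:Sun 1924:Fri 1928:Wed 1932:Mon 1936:Sat✓ 1940:Thu
Saturday: 1936 → 1.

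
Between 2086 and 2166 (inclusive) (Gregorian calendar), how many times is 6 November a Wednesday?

11

Track 6 November's weekday year by year (advancing +1, or +2 across a Feb 29):
  2086: Wed ✓  2087: Thu (+1)  2088: Sat (+2)  2089: Sun (+1)  2090: Mon (+1)
  2091: Tue (+1)  2092: Thu (+2)  2093: Fri (+1)  2094: Sat (+1)  2095: Sun (+1)
  2096: Tue (+2)  2097: Wed (+1) ✓  2098: Thu (+1)  2099: Fri (+1)  … (53 more years) …
  2153: Tue (+1)  2154: Wed (+1) ✓  2155: Thu (+1)  2156: Sat (+2)  2157: Sun (+1)
  2158: Mon (+1)  2159: Tue (+1)  2160: Thu (+2)  2161: Fri (+1)  2162: Sat (+1)
  2163: Sun (+1)  2164: Tue (+2)  2165: Wed (+1) ✓  2166: Thu (+1)
Wednesday years: 2086, 2097, 2109, 2115, 2120, 2126, 2137, 2143, 2148, 2154, 2165 — 11 in total.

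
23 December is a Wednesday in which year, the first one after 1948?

From one year to the next, a fixed date's weekday advances by 1, or by 2 when a Feb 29 lies between the two dates.
1948: December 23 is Thursday.
1949: Friday (+1)
1950: Saturday (+1)
1951: Sunday (+1)
1952: Tuesday (+2)
1953: Wednesday (+1)
23 December falls on a Wednesday in 1953.

1953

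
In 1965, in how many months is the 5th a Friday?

Check the 5th of each month of 1965: Jan 5: Tue, Feb 5: Fri, Mar 5: Fri, Apr 5: Mon, May 5: Wed, Jun 5: Sat, Jul 5: Mon, Aug 5: Thu, Sep 5: Sun, Oct 5: Tue, Nov 5: Fri, Dec 5: Sun.
Friday occurs in February, March, November — 3 months.

3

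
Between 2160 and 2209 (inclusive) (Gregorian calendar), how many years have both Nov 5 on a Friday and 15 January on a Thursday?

1

Check each year's weekday for Nov 5 and 15 January:
  2160: Wed/Tue  2161: Thu/Thu  2162: Fri/Fri  2163: Sat/Sat  2164: Mon/Sun  2165: Tue/Tue  2166: Wed/Wed  2167: Thu/Thu  2168: Sat/Fri  2169: Sun/Sun  2170: Mon/Mon  2171: Tue/Tue  2172: Thu/Wed  2173: Fri/Fri  …(22 more)…  2196: Sat/Fri  2197: Sun/Sun  2198: Mon/Mon  2199: Tue/Tue  2200: Wed/Wed  2201: Thu/Thu  2202: Fri/Fri  2203: Sat/Sat  2204: Mon/Sun  2205: Tue/Tue  2206: Wed/Wed  2207: Thu/Thu  2208: Sat/Fri  2209: Sun/Sun
Both conditions hold in: 2184 — 1.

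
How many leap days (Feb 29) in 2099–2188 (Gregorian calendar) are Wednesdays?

3

Leap years in 2099–2188: 22 of them.
Feb 29 weekday advances by 5 (mod 7) from one leap year to the next four years later (or differs when a century non-leap intervenes).
Leap-day weekdays: 2104:Fri 2108:Wed✓ 2112:Mon 2116:Sat 2120:Thu 2124:Tue 2128:Sun 2132:Fri 2136:Wed✓ 2140:Mon 2144:Sat 2148:Thu 2152:Tue 2156:Sun 2160:Fri 2164:Wed✓ 2168:Mon 2172:Sat 2176:Thu 2180:Tue 2184:Sun 2188:Fri
Wednesday: 2108, 2136, 2164 → 3.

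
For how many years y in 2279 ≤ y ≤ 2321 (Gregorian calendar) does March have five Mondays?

March has 31 days; it has five Mondays when Monday falls among the first (month-length − 28) days — i.e. when March 1 is one of Monday/Sunday/Saturday.
March 1 by year: 2279:Sat✓ 2280:Mon✓ 2281:Tue 2282:Wed 2283:Thu 2284:Sat✓ 2285:Sun✓ 2286:Mon✓ 2287:Tue 2288:Thu 2289:Fri 2290:Sat✓ 2291:Sun✓ 2292:Tue 2293:Wed …(13 more)… 2307:Fri 2308:Sun✓ 2309:Mon✓ 2310:Tue 2311:Wed 2312:Fri 2313:Sat✓ 2314:Sun✓ 2315:Mon✓ 2316:Wed 2317:Thu 2318:Fri 2319:Sat✓ 2320:Mon✓ 2321:Tue
Years with five Mondays: 2279, 2280, 2284, 2285, 2286, 2290, 2291, 2296, 2297, 2302, 2303, 2308, 2309, 2313, 2314, 2315, 2319, 2320 → 18.

18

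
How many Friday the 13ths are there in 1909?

Check the 13th of each month of 1909: Jan 13: Wed, Feb 13: Sat, Mar 13: Sat, Apr 13: Tue, May 13: Thu, Jun 13: Sun, Jul 13: Tue, Aug 13: Fri, Sep 13: Mon, Oct 13: Wed, Nov 13: Sat, Dec 13: Mon.
Friday occurs in August — 1 month.

1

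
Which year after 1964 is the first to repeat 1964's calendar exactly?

1992

Two years share a calendar iff Jan 1 falls on the same weekday and both are leap or both are common. 1964: Jan 1 is Wednesday, leap year.
1965: Jan 1 Friday, common
1966: Jan 1 Saturday, common
1967: Jan 1 Sunday, common
1968: Jan 1 Monday, leap
1969: Jan 1 Wednesday, common
1970: Jan 1 Thursday, common
1971: Jan 1 Friday, common
1972: Jan 1 Saturday, leap
1973: Jan 1 Monday, common
1974: Jan 1 Tuesday, common
1975: Jan 1 Wednesday, common
1976: Jan 1 Thursday, leap
1977: Jan 1 Saturday, common
1978: Jan 1 Sunday, common
1979: Jan 1 Monday, common
1980: Jan 1 Tuesday, leap
1981: Jan 1 Thursday, common
1982: Jan 1 Friday, common
1983: Jan 1 Saturday, common
1984: Jan 1 Sunday, leap
1985: Jan 1 Tuesday, common
1986: Jan 1 Wednesday, common
1987: Jan 1 Thursday, common
1988: Jan 1 Friday, leap
1989: Jan 1 Sunday, common
1990: Jan 1 Monday, common
1991: Jan 1 Tuesday, common
1992: Jan 1 Wednesday, leap
1992 matches on both conditions.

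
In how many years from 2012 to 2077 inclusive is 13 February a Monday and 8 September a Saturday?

Check each year's weekday for 13 February and 8 September:
  2012: Mon/Sat ✓  2013: Wed/Sun  2014: Thu/Mon  2015: Fri/Tue  2016: Sat/Thu  2017: Mon/Fri  2018: Tue/Sat  2019: Wed/Sun  2020: Thu/Tue  2021: Sat/Wed  2022: Sun/Thu  2023: Mon/Fri  2024: Tue/Sun  2025: Thu/Mon  …(38 more)…  2064: Wed/Mon  2065: Fri/Tue  2066: Sat/Wed  2067: Sun/Thu  2068: Mon/Sat ✓  2069: Wed/Sun  2070: Thu/Mon  2071: Fri/Tue  2072: Sat/Thu  2073: Mon/Fri  2074: Tue/Sat  2075: Wed/Sun  2076: Thu/Tue  2077: Sat/Wed
Both conditions hold in: 2012, 2040, 2068 — 3.

3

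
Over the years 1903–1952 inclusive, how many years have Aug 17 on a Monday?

Track Aug 17's weekday year by year (advancing +1, or +2 across a Feb 29):
  1903: Mon ✓  1904: Wed (+2)  1905: Thu (+1)  1906: Fri (+1)  1907: Sat (+1)
  1908: Mon (+2) ✓  1909: Tue (+1)  1910: Wed (+1)  1911: Thu (+1)  1912: Sat (+2)
  1913: Sun (+1)  1914: Mon (+1) ✓  1915: Tue (+1)  1916: Thu (+2)  … (22 more years) …
  1939: Thu (+1)  1940: Sat (+2)  1941: Sun (+1)  1942: Mon (+1) ✓  1943: Tue (+1)
  1944: Thu (+2)  1945: Fri (+1)  1946: Sat (+1)  1947: Sun (+1)  1948: Tue (+2)
  1949: Wed (+1)  1950: Thu (+1)  1951: Fri (+1)  1952: Sun (+2)
Monday years: 1903, 1908, 1914, 1925, 1931, 1936, 1942 — 7 in total.

7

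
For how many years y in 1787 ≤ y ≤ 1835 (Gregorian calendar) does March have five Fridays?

March has 31 days; it has five Fridays when Friday falls among the first (month-length − 28) days — i.e. when March 1 is one of Friday/Thursday/Wednesday.
March 1 by year: 1787:Thu✓ 1788:Sat 1789:Sun 1790:Mon 1791:Tue 1792:Thu✓ 1793:Fri✓ 1794:Sat 1795:Sun 1796:Tue 1797:Wed✓ 1798:Thu✓ 1799:Fri✓ 1800:Sat 1801:Sun …(19 more)… 1821:Thu✓ 1822:Fri✓ 1823:Sat 1824:Mon 1825:Tue 1826:Wed✓ 1827:Thu✓ 1828:Sat 1829:Sun 1830:Mon 1831:Tue 1832:Thu✓ 1833:Fri✓ 1834:Sat 1835:Sun
Years with five Fridays: 1787, 1792, 1793, 1797, 1798, 1799, 1804, 1805, 1809, 1810, 1811, 1815, 1816, 1820, 1821, 1822, 1826, 1827, 1832, 1833 → 20.

20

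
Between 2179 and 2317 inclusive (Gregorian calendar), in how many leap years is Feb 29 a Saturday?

Leap years in 2179–2317: 33 of them.
Feb 29 weekday advances by 5 (mod 7) from one leap year to the next four years later (or differs when a century non-leap intervenes).
Leap-day weekdays: 2180:Tue 2184:Sun 2188:Fri 2192:Wed 2196:Mon 2204:Wed 2208:Mon 2212:Sat✓ 2216:Thu 2220:Tue 2224:Sun 2228:Fri 2232:Wed …(7 more)… 2264:Mon 2268:Sat✓ 2272:Thu 2276:Tue 2280:Sun 2284:Fri 2288:Wed 2292:Mon 2296:Sat✓ 2304:Mon 2308:Sat✓ 2312:Thu 2316:Tue
Saturday: 2212, 2240, 2268, 2296, 2308 → 5.

5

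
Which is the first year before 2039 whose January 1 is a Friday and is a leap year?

2016

Jan 1 advances by 2 weekdays after a leap year and by 1 after a common year.
2039: Jan 1 is Saturday.
2038: Friday
2037: Thursday
2036: Tuesday (leap)
2035: Monday
2034: Sunday
2033: Saturday
2032: Thursday (leap)
2031: Wednesday
2030: Tuesday
2029: Monday
2028: Saturday (leap)
2027: Friday
2026: Thursday
2025: Wednesday
2024: Monday (leap)
2023: Sunday
2022: Saturday
2021: Friday
2020: Wednesday (leap)
2019: Tuesday
2018: Monday
2017: Sunday
2016: Friday (leap)
2016 begins on a Friday and is a leap year.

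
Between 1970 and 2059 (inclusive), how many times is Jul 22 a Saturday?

13

Track Jul 22's weekday year by year (advancing +1, or +2 across a Feb 29):
  1970: Wed  1971: Thu (+1)  1972: Sat (+2) ✓  1973: Sun (+1)  1974: Mon (+1)
  1975: Tue (+1)  1976: Thu (+2)  1977: Fri (+1)  1978: Sat (+1) ✓  1979: Sun (+1)
  1980: Tue (+2)  1981: Wed (+1)  1982: Thu (+1)  1983: Fri (+1)  … (62 more years) …
  2046: Sun (+1)  2047: Mon (+1)  2048: Wed (+2)  2049: Thu (+1)  2050: Fri (+1)
  2051: Sat (+1) ✓  2052: Mon (+2)  2053: Tue (+1)  2054: Wed (+1)  2055: Thu (+1)
  2056: Sat (+2) ✓  2057: Sun (+1)  2058: Mon (+1)  2059: Tue (+1)
Saturday years: 1972, 1978, 1989, 1995, 2000, 2006, 2017, 2023, 2028, 2034, 2045, 2051, 2056 — 13 in total.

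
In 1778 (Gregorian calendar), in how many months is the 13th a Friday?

Check the 13th of each month of 1778: Jan 13: Tue, Feb 13: Fri, Mar 13: Fri, Apr 13: Mon, May 13: Wed, Jun 13: Sat, Jul 13: Mon, Aug 13: Thu, Sep 13: Sun, Oct 13: Tue, Nov 13: Fri, Dec 13: Sun.
Friday occurs in February, March, November — 3 months.

3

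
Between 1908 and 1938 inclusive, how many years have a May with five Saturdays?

14

May has 31 days; it has five Saturdays when Saturday falls among the first (month-length − 28) days — i.e. when May 1 is one of Saturday/Friday/Thursday.
May 1 by year: 1908:Fri✓ 1909:Sat✓ 1910:Sun 1911:Mon 1912:Wed 1913:Thu✓ 1914:Fri✓ 1915:Sat✓ 1916:Mon 1917:Tue 1918:Wed 1919:Thu✓ 1920:Sat✓ 1921:Sun 1922:Mon 1923:Tue 1924:Thu✓ 1925:Fri✓ 1926:Sat✓ 1927:Sun 1928:Tue 1929:Wed 1930:Thu✓ 1931:Fri✓ 1932:Sun 1933:Mon 1934:Tue 1935:Wed 1936:Fri✓ 1937:Sat✓ 1938:Sun
Years with five Saturdays: 1908, 1909, 1913, 1914, 1915, 1919, 1920, 1924, 1925, 1926, 1930, 1931, 1936, 1937 → 14.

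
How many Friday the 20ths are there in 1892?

1

Check the 20th of each month of 1892: Jan 20: Wed, Feb 20: Sat, Mar 20: Sun, Apr 20: Wed, May 20: Fri, Jun 20: Mon, Jul 20: Wed, Aug 20: Sat, Sep 20: Tue, Oct 20: Thu, Nov 20: Sun, Dec 20: Tue.
Friday occurs in May — 1 month.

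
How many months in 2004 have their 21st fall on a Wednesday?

Check the 21st of each month of 2004: Jan 21: Wed, Feb 21: Sat, Mar 21: Sun, Apr 21: Wed, May 21: Fri, Jun 21: Mon, Jul 21: Wed, Aug 21: Sat, Sep 21: Tue, Oct 21: Thu, Nov 21: Sun, Dec 21: Tue.
Wednesday occurs in January, April, July — 3 months.

3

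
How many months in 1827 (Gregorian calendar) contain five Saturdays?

A month of length L has five Saturdays iff its first Saturday is on day ≤ L−28 (so day 1–3 in a 31-day month, 1–2 in a 30-day month, day 1 in a leap February).
Checking each month of 1827: Jan starts Mon (31d); Feb starts Thu (28d); Mar starts Thu (31d) ✓; Apr starts Sun (30d); May starts Tue (31d); Jun starts Fri (30d) ✓; Jul starts Sun (31d); Aug starts Wed (31d); Sep starts Sat (30d) ✓; Oct starts Mon (31d); Nov starts Thu (30d); Dec starts Sat (31d) ✓.
Five-Saturday months: March, June, September, December → 4.

4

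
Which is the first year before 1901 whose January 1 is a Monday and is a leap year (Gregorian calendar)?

Jan 1 advances by 2 weekdays after a leap year and by 1 after a common year.
1901: Jan 1 is Tuesday.
1900: Monday
1899: Sunday
1898: Saturday
1897: Friday
1896: Wednesday (leap)
1895: Tuesday
1894: Monday
1893: Sunday
1892: Friday (leap)
1891: Thursday
1890: Wednesday
1889: Tuesday
1888: Sunday (leap)
1887: Saturday
1886: Friday
1885: Thursday
1884: Tuesday (leap)
1883: Monday
1882: Sunday
1881: Saturday
1880: Thursday (leap)
1879: Wednesday
1878: Tuesday
1877: Monday
1876: Saturday (leap)
1875: Friday
1874: Thursday
1873: Wednesday
1872: Monday (leap)
1872 begins on a Monday and is a leap year.

1872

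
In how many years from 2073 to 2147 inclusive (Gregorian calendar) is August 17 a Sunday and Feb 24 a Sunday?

Check each year's weekday for August 17 and Feb 24:
  2073: Thu/Fri  2074: Fri/Sat  2075: Sat/Sun  2076: Mon/Mon  2077: Tue/Wed  2078: Wed/Thu  2079: Thu/Fri  2080: Sat/Sat  2081: Sun/Mon  2082: Mon/Tue  2083: Tue/Wed  2084: Thu/Thu  2085: Fri/Sat  2086: Sat/Sun  …(47 more)…  2134: Tue/Wed  2135: Wed/Thu  2136: Fri/Fri  2137: Sat/Sun  2138: Sun/Mon  2139: Mon/Tue  2140: Wed/Wed  2141: Thu/Fri  2142: Fri/Sat  2143: Sat/Sun  2144: Mon/Mon  2145: Tue/Wed  2146: Wed/Thu  2147: Thu/Fri
Both conditions hold in: 2092, 2104, 2132 — 3.

3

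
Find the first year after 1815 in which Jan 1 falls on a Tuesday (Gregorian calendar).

1822

Jan 1 advances by 2 weekdays after a leap year and by 1 after a common year.
1815: Jan 1 is Sunday.
1816: Monday (leap)
1817: Wednesday
1818: Thursday
1819: Friday
1820: Saturday (leap)
1821: Monday
1822: Tuesday
1822 begins on a Tuesday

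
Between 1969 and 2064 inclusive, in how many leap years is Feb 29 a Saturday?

3

Leap years in 1969–2064: 24 of them.
Feb 29 weekday advances by 5 (mod 7) from one leap year to the next four years later (or differs when a century non-leap intervenes).
Leap-day weekdays: 1972:Tue 1976:Sun 1980:Fri 1984:Wed 1988:Mon 1992:Sat✓ 1996:Thu 2000:Tue 2004:Sun 2008:Fri 2012:Wed 2016:Mon 2020:Sat✓ 2024:Thu 2028:Tue 2032:Sun 2036:Fri 2040:Wed 2044:Mon 2048:Sat✓ 2052:Thu 2056:Tue 2060:Sun 2064:Fri
Saturday: 1992, 2020, 2048 → 3.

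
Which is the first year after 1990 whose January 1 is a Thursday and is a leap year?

2004

Jan 1 advances by 2 weekdays after a leap year and by 1 after a common year.
1990: Jan 1 is Monday.
1991: Tuesday
1992: Wednesday (leap)
1993: Friday
1994: Saturday
1995: Sunday
1996: Monday (leap)
1997: Wednesday
1998: Thursday
1999: Friday
2000: Saturday (leap)
2001: Monday
2002: Tuesday
2003: Wednesday
2004: Thursday (leap)
2004 begins on a Thursday and is a leap year.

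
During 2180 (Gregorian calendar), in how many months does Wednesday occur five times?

4

A month of length L has five Wednesdays iff its first Wednesday is on day ≤ L−28 (so day 1–3 in a 31-day month, 1–2 in a 30-day month, day 1 in a leap February).
Checking each month of 2180: Jan starts Sat (31d); Feb starts Tue (29d); Mar starts Wed (31d) ✓; Apr starts Sat (30d); May starts Mon (31d) ✓; Jun starts Thu (30d); Jul starts Sat (31d); Aug starts Tue (31d) ✓; Sep starts Fri (30d); Oct starts Sun (31d); Nov starts Wed (30d) ✓; Dec starts Fri (31d).
Five-Wednesday months: March, May, August, November → 4.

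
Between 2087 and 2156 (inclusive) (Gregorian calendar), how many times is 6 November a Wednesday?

Track 6 November's weekday year by year (advancing +1, or +2 across a Feb 29):
  2087: Thu  2088: Sat (+2)  2089: Sun (+1)  2090: Mon (+1)  2091: Tue (+1)
  2092: Thu (+2)  2093: Fri (+1)  2094: Sat (+1)  2095: Sun (+1)  2096: Tue (+2)
  2097: Wed (+1) ✓  2098: Thu (+1)  2099: Fri (+1)  2100: Sat (+1)  … (42 more years) …
  2143: Wed (+1) ✓  2144: Fri (+2)  2145: Sat (+1)  2146: Sun (+1)  2147: Mon (+1)
  2148: Wed (+2) ✓  2149: Thu (+1)  2150: Fri (+1)  2151: Sat (+1)  2152: Mon (+2)
  2153: Tue (+1)  2154: Wed (+1) ✓  2155: Thu (+1)  2156: Sat (+2)
Wednesday years: 2097, 2109, 2115, 2120, 2126, 2137, 2143, 2148, 2154 — 9 in total.

9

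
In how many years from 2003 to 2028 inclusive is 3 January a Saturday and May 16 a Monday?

Check each year's weekday for 3 January and May 16:
  2003: Fri/Fri  2004: Sat/Sun  2005: Mon/Mon  2006: Tue/Tue  2007: Wed/Wed  2008: Thu/Fri  2009: Sat/Sat  2010: Sun/Sun  2011: Mon/Mon  2012: Tue/Wed  2013: Thu/Thu  2014: Fri/Fri  2015: Sat/Sat  2016: Sun/Mon  2017: Tue/Tue  2018: Wed/Wed  2019: Thu/Thu  2020: Fri/Sat  2021: Sun/Sun  2022: Mon/Mon  2023: Tue/Tue  2024: Wed/Thu  2025: Fri/Fri  2026: Sat/Sat  2027: Sun/Sun  2028: Mon/Tue
Both conditions hold in: no year — 0.

0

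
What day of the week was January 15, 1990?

January 1, 1990 is a Monday.
January 15 is day 15 of the year, i.e. 14 days after Jan 1.
14 mod 7 = 0, so advance 0 weekdays from Monday: Monday.

Monday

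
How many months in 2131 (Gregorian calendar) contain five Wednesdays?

A month of length L has five Wednesdays iff its first Wednesday is on day ≤ L−28 (so day 1–3 in a 31-day month, 1–2 in a 30-day month, day 1 in a leap February).
Checking each month of 2131: Jan starts Mon (31d) ✓; Feb starts Thu (28d); Mar starts Thu (31d); Apr starts Sun (30d); May starts Tue (31d) ✓; Jun starts Fri (30d); Jul starts Sun (31d); Aug starts Wed (31d) ✓; Sep starts Sat (30d); Oct starts Mon (31d) ✓; Nov starts Thu (30d); Dec starts Sat (31d).
Five-Wednesday months: January, May, August, October → 4.

4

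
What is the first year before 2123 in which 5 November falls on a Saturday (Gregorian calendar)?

2118

From one year to the next, a fixed date's weekday advances by 1, or by 2 when a Feb 29 lies between the two dates.
2123: November 5 is Friday.
2122: Thursday (−1)
2121: Wednesday (−1)
2120: Tuesday (−1)
2119: Sunday (−2)
2118: Saturday (−1)
5 November falls on a Saturday in 2118.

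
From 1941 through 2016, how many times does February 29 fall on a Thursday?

2

Leap years in 1941–2016: 19 of them.
Feb 29 weekday advances by 5 (mod 7) from one leap year to the next four years later (or differs when a century non-leap intervenes).
Leap-day weekdays: 1944:Tue 1948:Sun 1952:Fri 1956:Wed 1960:Mon 1964:Sat 1968:Thu✓ 1972:Tue 1976:Sun 1980:Fri 1984:Wed 1988:Mon 1992:Sat 1996:Thu✓ 2000:Tue 2004:Sun 2008:Fri 2012:Wed 2016:Mon
Thursday: 1968, 1996 → 2.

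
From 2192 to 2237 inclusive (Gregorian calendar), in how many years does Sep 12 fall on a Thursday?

7

Track Sep 12's weekday year by year (advancing +1, or +2 across a Feb 29):
  2192: Wed  2193: Thu (+1) ✓  2194: Fri (+1)  2195: Sat (+1)  2196: Mon (+2)
  2197: Tue (+1)  2198: Wed (+1)  2199: Thu (+1) ✓  2200: Fri (+1)  2201: Sat (+1)
  2202: Sun (+1)  2203: Mon (+1)  2204: Wed (+2)  2205: Thu (+1) ✓  … (18 more years) …
  2224: Sun (+2)  2225: Mon (+1)  2226: Tue (+1)  2227: Wed (+1)  2228: Fri (+2)
  2229: Sat (+1)  2230: Sun (+1)  2231: Mon (+1)  2232: Wed (+2)  2233: Thu (+1) ✓
  2234: Fri (+1)  2235: Sat (+1)  2236: Mon (+2)  2237: Tue (+1)
Thursday years: 2193, 2199, 2205, 2211, 2216, 2222, 2233 — 7 in total.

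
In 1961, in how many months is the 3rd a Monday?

2

Check the 3rd of each month of 1961: Jan 3: Tue, Feb 3: Fri, Mar 3: Fri, Apr 3: Mon, May 3: Wed, Jun 3: Sat, Jul 3: Mon, Aug 3: Thu, Sep 3: Sun, Oct 3: Tue, Nov 3: Fri, Dec 3: Sun.
Monday occurs in April, July — 2 months.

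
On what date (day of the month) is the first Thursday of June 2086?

6

June 1, 2086 is a Saturday, so the first Thursday is the 6th.
The first Thursday is 6 + 0 = 6.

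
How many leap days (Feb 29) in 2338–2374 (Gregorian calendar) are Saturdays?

Leap years in 2338–2374: 9 of them.
Feb 29 weekday advances by 5 (mod 7) from one leap year to the next four years later (or differs when a century non-leap intervenes).
Leap-day weekdays: 2340:Thu 2344:Tue 2348:Sun 2352:Fri 2356:Wed 2360:Mon 2364:Sat✓ 2368:Thu 2372:Tue
Saturday: 2364 → 1.

1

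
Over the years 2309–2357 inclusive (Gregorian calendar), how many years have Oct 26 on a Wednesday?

7

Track Oct 26's weekday year by year (advancing +1, or +2 across a Feb 29):
  2309: Tue  2310: Wed (+1) ✓  2311: Thu (+1)  2312: Sat (+2)  2313: Sun (+1)
  2314: Mon (+1)  2315: Tue (+1)  2316: Thu (+2)  2317: Fri (+1)  2318: Sat (+1)
  2319: Sun (+1)  2320: Tue (+2)  2321: Wed (+1) ✓  2322: Thu (+1)  … (21 more years) …
  2344: Thu (+2)  2345: Fri (+1)  2346: Sat (+1)  2347: Sun (+1)  2348: Tue (+2)
  2349: Wed (+1) ✓  2350: Thu (+1)  2351: Fri (+1)  2352: Sun (+2)  2353: Mon (+1)
  2354: Tue (+1)  2355: Wed (+1) ✓  2356: Fri (+2)  2357: Sat (+1)
Wednesday years: 2310, 2321, 2327, 2332, 2338, 2349, 2355 — 7 in total.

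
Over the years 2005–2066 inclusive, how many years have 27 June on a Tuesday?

Track 27 June's weekday year by year (advancing +1, or +2 across a Feb 29):
  2005: Mon  2006: Tue (+1) ✓  2007: Wed (+1)  2008: Fri (+2)  2009: Sat (+1)
  2010: Sun (+1)  2011: Mon (+1)  2012: Wed (+2)  2013: Thu (+1)  2014: Fri (+1)
  2015: Sat (+1)  2016: Mon (+2)  2017: Tue (+1) ✓  2018: Wed (+1)  … (34 more years) …
  2053: Fri (+1)  2054: Sat (+1)  2055: Sun (+1)  2056: Tue (+2) ✓  2057: Wed (+1)
  2058: Thu (+1)  2059: Fri (+1)  2060: Sun (+2)  2061: Mon (+1)  2062: Tue (+1) ✓
  2063: Wed (+1)  2064: Fri (+2)  2065: Sat (+1)  2066: Sun (+1)
Tuesday years: 2006, 2017, 2023, 2028, 2034, 2045, 2051, 2056, 2062 — 9 in total.

9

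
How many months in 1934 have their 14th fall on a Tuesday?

Check the 14th of each month of 1934: Jan 14: Sun, Feb 14: Wed, Mar 14: Wed, Apr 14: Sat, May 14: Mon, Jun 14: Thu, Jul 14: Sat, Aug 14: Tue, Sep 14: Fri, Oct 14: Sun, Nov 14: Wed, Dec 14: Fri.
Tuesday occurs in August — 1 month.

1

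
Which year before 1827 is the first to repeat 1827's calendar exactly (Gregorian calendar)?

Two years share a calendar iff Jan 1 falls on the same weekday and both are leap or both are common. 1827: Jan 1 is Monday, common year.
1826: Jan 1 Sunday, common
1825: Jan 1 Saturday, common
1824: Jan 1 Thursday, leap
1823: Jan 1 Wednesday, common
1822: Jan 1 Tuesday, common
1821: Jan 1 Monday, common
1821 matches on both conditions.

1821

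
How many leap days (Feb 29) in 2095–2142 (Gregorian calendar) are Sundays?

1

Leap years in 2095–2142: 11 of them.
Feb 29 weekday advances by 5 (mod 7) from one leap year to the next four years later (or differs when a century non-leap intervenes).
Leap-day weekdays: 2096:Wed 2104:Fri 2108:Wed 2112:Mon 2116:Sat 2120:Thu 2124:Tue 2128:Sun✓ 2132:Fri 2136:Wed 2140:Mon
Sunday: 2128 → 1.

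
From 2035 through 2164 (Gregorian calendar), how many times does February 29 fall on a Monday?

Leap years in 2035–2164: 32 of them.
Feb 29 weekday advances by 5 (mod 7) from one leap year to the next four years later (or differs when a century non-leap intervenes).
Leap-day weekdays: 2036:Fri 2040:Wed 2044:Mon✓ 2048:Sat 2052:Thu 2056:Tue 2060:Sun 2064:Fri 2068:Wed 2072:Mon✓ 2076:Sat 2080:Thu 2084:Tue …(6 more)… 2116:Sat 2120:Thu 2124:Tue 2128:Sun 2132:Fri 2136:Wed 2140:Mon✓ 2144:Sat 2148:Thu 2152:Tue 2156:Sun 2160:Fri 2164:Wed
Monday: 2044, 2072, 2112, 2140 → 4.

4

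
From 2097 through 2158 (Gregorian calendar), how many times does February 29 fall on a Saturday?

Leap years in 2097–2158: 14 of them.
Feb 29 weekday advances by 5 (mod 7) from one leap year to the next four years later (or differs when a century non-leap intervenes).
Leap-day weekdays: 2104:Fri 2108:Wed 2112:Mon 2116:Sat✓ 2120:Thu 2124:Tue 2128:Sun 2132:Fri 2136:Wed 2140:Mon 2144:Sat✓ 2148:Thu 2152:Tue 2156:Sun
Saturday: 2116, 2144 → 2.

2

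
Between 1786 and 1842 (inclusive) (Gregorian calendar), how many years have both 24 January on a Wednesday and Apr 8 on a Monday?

1

Check each year's weekday for 24 January and Apr 8:
  1786: Tue/Sat  1787: Wed/Sun  1788: Thu/Tue  1789: Sat/Wed  1790: Sun/Thu  1791: Mon/Fri  1792: Tue/Sun  1793: Thu/Mon  1794: Fri/Tue  1795: Sat/Wed  1796: Sun/Fri  1797: Tue/Sat  1798: Wed/Sun  1799: Thu/Mon  …(29 more)…  1829: Sat/Wed  1830: Sun/Thu  1831: Mon/Fri  1832: Tue/Sun  1833: Thu/Mon  1834: Fri/Tue  1835: Sat/Wed  1836: Sun/Fri  1837: Tue/Sat  1838: Wed/Sun  1839: Thu/Mon  1840: Fri/Wed  1841: Sun/Thu  1842: Mon/Fri
Both conditions hold in: 1816 — 1.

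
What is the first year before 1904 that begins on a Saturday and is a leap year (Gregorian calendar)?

Jan 1 advances by 2 weekdays after a leap year and by 1 after a common year.
1904: Jan 1 is Friday (leap).
1903: Thursday
1902: Wednesday
1901: Tuesday
1900: Monday
1899: Sunday
1898: Saturday
1897: Friday
1896: Wednesday (leap)
1895: Tuesday
1894: Monday
1893: Sunday
1892: Friday (leap)
1891: Thursday
1890: Wednesday
1889: Tuesday
1888: Sunday (leap)
1887: Saturday
1886: Friday
1885: Thursday
1884: Tuesday (leap)
1883: Monday
1882: Sunday
1881: Saturday
1880: Thursday (leap)
1879: Wednesday
1878: Tuesday
1877: Monday
1876: Saturday (leap)
1876 begins on a Saturday and is a leap year.

1876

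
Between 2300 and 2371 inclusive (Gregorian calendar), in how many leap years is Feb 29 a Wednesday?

Leap years in 2300–2371: 17 of them.
Feb 29 weekday advances by 5 (mod 7) from one leap year to the next four years later (or differs when a century non-leap intervenes).
Leap-day weekdays: 2304:Mon 2308:Sat 2312:Thu 2316:Tue 2320:Sun 2324:Fri 2328:Wed✓ 2332:Mon 2336:Sat 2340:Thu 2344:Tue 2348:Sun 2352:Fri 2356:Wed✓ 2360:Mon 2364:Sat 2368:Thu
Wednesday: 2328, 2356 → 2.

2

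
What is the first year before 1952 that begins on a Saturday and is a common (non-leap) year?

Jan 1 advances by 2 weekdays after a leap year and by 1 after a common year.
1952: Jan 1 is Tuesday (leap).
1951: Monday
1950: Sunday
1949: Saturday
1949 begins on a Saturday and is a common year.

1949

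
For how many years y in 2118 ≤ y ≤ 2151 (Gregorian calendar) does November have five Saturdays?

10

November has 30 days; it has five Saturdays when Saturday falls among the first (month-length − 28) days — i.e. when November 1 is one of Saturday/Friday.
November 1 by year: 2118:Tue 2119:Wed 2120:Fri✓ 2121:Sat✓ 2122:Sun 2123:Mon 2124:Wed 2125:Thu 2126:Fri✓ 2127:Sat✓ 2128:Mon 2129:Tue 2130:Wed 2131:Thu 2132:Sat✓ …(4 more)… 2137:Fri✓ 2138:Sat✓ 2139:Sun 2140:Tue 2141:Wed 2142:Thu 2143:Fri✓ 2144:Sun 2145:Mon 2146:Tue 2147:Wed 2148:Fri✓ 2149:Sat✓ 2150:Sun 2151:Mon
Years with five Saturdays: 2120, 2121, 2126, 2127, 2132, 2137, 2138, 2143, 2148, 2149 → 10.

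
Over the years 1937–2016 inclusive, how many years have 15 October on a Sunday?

11

Track 15 October's weekday year by year (advancing +1, or +2 across a Feb 29):
  1937: Fri  1938: Sat (+1)  1939: Sun (+1) ✓  1940: Tue (+2)  1941: Wed (+1)
  1942: Thu (+1)  1943: Fri (+1)  1944: Sun (+2) ✓  1945: Mon (+1)  1946: Tue (+1)
  1947: Wed (+1)  1948: Fri (+2)  1949: Sat (+1)  1950: Sun (+1) ✓  … (52 more years) …
  2003: Wed (+1)  2004: Fri (+2)  2005: Sat (+1)  2006: Sun (+1) ✓  2007: Mon (+1)
  2008: Wed (+2)  2009: Thu (+1)  2010: Fri (+1)  2011: Sat (+1)  2012: Mon (+2)
  2013: Tue (+1)  2014: Wed (+1)  2015: Thu (+1)  2016: Sat (+2)
Sunday years: 1939, 1944, 1950, 1961, 1967, 1972, 1978, 1989, 1995, 2000, 2006 — 11 in total.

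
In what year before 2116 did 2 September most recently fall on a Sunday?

2114

From one year to the next, a fixed date's weekday advances by 1, or by 2 when a Feb 29 lies between the two dates.
2116: September 2 is Wednesday.
2115: Monday (−2)
2114: Sunday (−1)
2 September falls on a Sunday in 2114.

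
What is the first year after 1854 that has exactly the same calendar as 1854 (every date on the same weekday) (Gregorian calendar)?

Two years share a calendar iff Jan 1 falls on the same weekday and both are leap or both are common. 1854: Jan 1 is Sunday, common year.
1855: Jan 1 Monday, common
1856: Jan 1 Tuesday, leap
1857: Jan 1 Thursday, common
1858: Jan 1 Friday, common
1859: Jan 1 Saturday, common
1860: Jan 1 Sunday, leap
1861: Jan 1 Tuesday, common
1862: Jan 1 Wednesday, common
1863: Jan 1 Thursday, common
1864: Jan 1 Friday, leap
1865: Jan 1 Sunday, common
1865 matches on both conditions.

1865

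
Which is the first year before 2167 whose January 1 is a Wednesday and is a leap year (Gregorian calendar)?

2144

Jan 1 advances by 2 weekdays after a leap year and by 1 after a common year.
2167: Jan 1 is Thursday.
2166: Wednesday
2165: Tuesday
2164: Sunday (leap)
2163: Saturday
2162: Friday
2161: Thursday
2160: Tuesday (leap)
2159: Monday
2158: Sunday
2157: Saturday
2156: Thursday (leap)
2155: Wednesday
2154: Tuesday
2153: Monday
2152: Saturday (leap)
2151: Friday
2150: Thursday
2149: Wednesday
2148: Monday (leap)
2147: Sunday
2146: Saturday
2145: Friday
2144: Wednesday (leap)
2144 begins on a Wednesday and is a leap year.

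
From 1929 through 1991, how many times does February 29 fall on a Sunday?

2

Leap years in 1929–1991: 15 of them.
Feb 29 weekday advances by 5 (mod 7) from one leap year to the next four years later (or differs when a century non-leap intervenes).
Leap-day weekdays: 1932:Mon 1936:Sat 1940:Thu 1944:Tue 1948:Sun✓ 1952:Fri 1956:Wed 1960:Mon 1964:Sat 1968:Thu 1972:Tue 1976:Sun✓ 1980:Fri 1984:Wed 1988:Mon
Sunday: 1948, 1976 → 2.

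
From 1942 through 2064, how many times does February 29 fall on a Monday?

4

Leap years in 1942–2064: 31 of them.
Feb 29 weekday advances by 5 (mod 7) from one leap year to the next four years later (or differs when a century non-leap intervenes).
Leap-day weekdays: 1944:Tue 1948:Sun 1952:Fri 1956:Wed 1960:Mon✓ 1964:Sat 1968:Thu 1972:Tue 1976:Sun 1980:Fri 1984:Wed 1988:Mon✓ 1992:Sat …(5 more)… 2016:Mon✓ 2020:Sat 2024:Thu 2028:Tue 2032:Sun 2036:Fri 2040:Wed 2044:Mon✓ 2048:Sat 2052:Thu 2056:Tue 2060:Sun 2064:Fri
Monday: 1960, 1988, 2016, 2044 → 4.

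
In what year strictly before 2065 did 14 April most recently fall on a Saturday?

2063

From one year to the next, a fixed date's weekday advances by 1, or by 2 when a Feb 29 lies between the two dates.
2065: April 14 is Tuesday.
2064: Monday (−1)
2063: Saturday (−2)
14 April falls on a Saturday in 2063.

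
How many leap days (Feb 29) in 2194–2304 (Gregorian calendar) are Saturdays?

Leap years in 2194–2304: 26 of them.
Feb 29 weekday advances by 5 (mod 7) from one leap year to the next four years later (or differs when a century non-leap intervenes).
Leap-day weekdays: 2196:Mon 2204:Wed 2208:Mon 2212:Sat✓ 2216:Thu 2220:Tue 2224:Sun 2228:Fri 2232:Wed 2236:Mon 2240:Sat✓ 2244:Thu 2248:Tue 2252:Sun 2256:Fri 2260:Wed 2264:Mon 2268:Sat✓ 2272:Thu 2276:Tue 2280:Sun 2284:Fri 2288:Wed 2292:Mon 2296:Sat✓ 2304:Mon
Saturday: 2212, 2240, 2268, 2296 → 4.

4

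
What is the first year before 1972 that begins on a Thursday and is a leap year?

Jan 1 advances by 2 weekdays after a leap year and by 1 after a common year.
1972: Jan 1 is Saturday (leap).
1971: Friday
1970: Thursday
1969: Wednesday
1968: Monday (leap)
1967: Sunday
1966: Saturday
1965: Friday
1964: Wednesday (leap)
1963: Tuesday
1962: Monday
1961: Sunday
1960: Friday (leap)
1959: Thursday
1958: Wednesday
1957: Tuesday
1956: Sunday (leap)
1955: Saturday
1954: Friday
1953: Thursday
1952: Tuesday (leap)
1951: Monday
1950: Sunday
1949: Saturday
1948: Thursday (leap)
1948 begins on a Thursday and is a leap year.

1948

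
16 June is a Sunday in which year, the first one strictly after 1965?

1968

From one year to the next, a fixed date's weekday advances by 1, or by 2 when a Feb 29 lies between the two dates.
1965: June 16 is Wednesday.
1966: Thursday (+1)
1967: Friday (+1)
1968: Sunday (+2)
16 June falls on a Sunday in 1968.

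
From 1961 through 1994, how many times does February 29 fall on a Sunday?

1

Leap years in 1961–1994: 8 of them.
Feb 29 weekday advances by 5 (mod 7) from one leap year to the next four years later (or differs when a century non-leap intervenes).
Leap-day weekdays: 1964:Sat 1968:Thu 1972:Tue 1976:Sun✓ 1980:Fri 1984:Wed 1988:Mon 1992:Sat
Sunday: 1976 → 1.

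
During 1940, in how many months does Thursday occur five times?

A month of length L has five Thursdays iff its first Thursday is on day ≤ L−28 (so day 1–3 in a 31-day month, 1–2 in a 30-day month, day 1 in a leap February).
Checking each month of 1940: Jan starts Mon (31d); Feb starts Thu (29d) ✓; Mar starts Fri (31d); Apr starts Mon (30d); May starts Wed (31d) ✓; Jun starts Sat (30d); Jul starts Mon (31d); Aug starts Thu (31d) ✓; Sep starts Sun (30d); Oct starts Tue (31d) ✓; Nov starts Fri (30d); Dec starts Sun (31d).
Five-Thursday months: February, May, August, October → 4.

4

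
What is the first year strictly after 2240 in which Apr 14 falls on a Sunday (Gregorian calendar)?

From one year to the next, a fixed date's weekday advances by 1, or by 2 when a Feb 29 lies between the two dates.
2240: April 14 is Tuesday.
2241: Wednesday (+1)
2242: Thursday (+1)
2243: Friday (+1)
2244: Sunday (+2)
Apr 14 falls on a Sunday in 2244.

2244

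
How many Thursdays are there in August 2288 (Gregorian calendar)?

August 2288 has 31 days and begins on Wednesday.
The first Thursday is August 2.
Thursdays fall on 2, 9, 16, 23, 30 — that's 5.

5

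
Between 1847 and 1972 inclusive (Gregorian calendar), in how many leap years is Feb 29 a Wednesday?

Leap years in 1847–1972: 31 of them.
Feb 29 weekday advances by 5 (mod 7) from one leap year to the next four years later (or differs when a century non-leap intervenes).
Leap-day weekdays: 1848:Tue 1852:Sun 1856:Fri 1860:Wed✓ 1864:Mon 1868:Sat 1872:Thu 1876:Tue 1880:Sun 1884:Fri 1888:Wed✓ 1892:Mon 1896:Sat …(5 more)… 1924:Fri 1928:Wed✓ 1932:Mon 1936:Sat 1940:Thu 1944:Tue 1948:Sun 1952:Fri 1956:Wed✓ 1960:Mon 1964:Sat 1968:Thu 1972:Tue
Wednesday: 1860, 1888, 1928, 1956 → 4.

4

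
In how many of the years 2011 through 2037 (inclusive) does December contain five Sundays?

December has 31 days; it has five Sundays when Sunday falls among the first (month-length − 28) days — i.e. when December 1 is one of Sunday/Saturday/Friday.
December 1 by year: 2011:Thu 2012:Sat✓ 2013:Sun✓ 2014:Mon 2015:Tue 2016:Thu 2017:Fri✓ 2018:Sat✓ 2019:Sun✓ 2020:Tue 2021:Wed 2022:Thu 2023:Fri✓ 2024:Sun✓ 2025:Mon 2026:Tue 2027:Wed 2028:Fri✓ 2029:Sat✓ 2030:Sun✓ 2031:Mon 2032:Wed 2033:Thu 2034:Fri✓ 2035:Sat✓ 2036:Mon 2037:Tue
Years with five Sundays: 2012, 2013, 2017, 2018, 2019, 2023, 2024, 2028, 2029, 2030, 2034, 2035 → 12.

12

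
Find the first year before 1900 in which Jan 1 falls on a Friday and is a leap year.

Jan 1 advances by 2 weekdays after a leap year and by 1 after a common year.
1900: Jan 1 is Monday.
1899: Sunday
1898: Saturday
1897: Friday
1896: Wednesday (leap)
1895: Tuesday
1894: Monday
1893: Sunday
1892: Friday (leap)
1892 begins on a Friday and is a leap year.

1892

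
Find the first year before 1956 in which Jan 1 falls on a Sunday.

1950

Jan 1 advances by 2 weekdays after a leap year and by 1 after a common year.
1956: Jan 1 is Sunday (leap).
1955: Saturday
1954: Friday
1953: Thursday
1952: Tuesday (leap)
1951: Monday
1950: Sunday
1950 begins on a Sunday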